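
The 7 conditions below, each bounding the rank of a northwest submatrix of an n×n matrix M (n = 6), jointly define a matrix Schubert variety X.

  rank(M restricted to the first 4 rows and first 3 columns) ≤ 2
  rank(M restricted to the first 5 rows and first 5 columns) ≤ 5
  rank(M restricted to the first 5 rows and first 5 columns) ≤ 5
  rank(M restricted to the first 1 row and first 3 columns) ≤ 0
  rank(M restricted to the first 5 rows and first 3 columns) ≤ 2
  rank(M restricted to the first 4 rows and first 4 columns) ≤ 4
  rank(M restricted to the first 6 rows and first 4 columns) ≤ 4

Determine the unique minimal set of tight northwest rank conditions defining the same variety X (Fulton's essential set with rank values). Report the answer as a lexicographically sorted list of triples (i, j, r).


Computing R[i][j] = min implied NW-rank bound (n=6, 7 conditions):

  R[1]: 0  0  0  1  1  1
  R[2]: 1  1  1  2  2  2
  R[3]: 1  2  2  3  3  3
  R[4]: 1  2  2  3  4  4
  R[5]: 1  2  2  3  4  5
  R[6]: 1  2  3  4  5  6

reading off 1-entries of Δ²R: w = (4, 1, 2, 5, 6, 3).

Rothe diagram D(w) (5 cells), 2 SE-corners (essential conditions):

[(1, 3, 0), (5, 3, 2)]


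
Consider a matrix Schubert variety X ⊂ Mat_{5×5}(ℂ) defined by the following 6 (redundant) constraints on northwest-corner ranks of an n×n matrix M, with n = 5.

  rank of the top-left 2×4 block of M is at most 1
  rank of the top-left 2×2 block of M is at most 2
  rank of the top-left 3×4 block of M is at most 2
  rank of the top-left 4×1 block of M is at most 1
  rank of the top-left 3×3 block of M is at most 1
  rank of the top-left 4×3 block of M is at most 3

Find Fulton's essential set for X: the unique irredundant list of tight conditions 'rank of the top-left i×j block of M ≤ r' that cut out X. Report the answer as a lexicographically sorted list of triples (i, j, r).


Reconstructing r_w from the 6 given conditions:

  row 1: 1 | 1 | 1 | 1 | 1
  row 2: 1 | 1 | 1 | 1 | 2
  row 3: 1 | 1 | 1 | 2 | 3
  row 4: 1 | 2 | 2 | 3 | 4
  row 5: 1 | 2 | 3 | 4 | 5

second differences of R give the permutation w = (1, 5, 4, 2, 3).

ℓ(w)=5; the 2 essential cells (i,j,r):

[(2, 4, 1), (3, 3, 1)]


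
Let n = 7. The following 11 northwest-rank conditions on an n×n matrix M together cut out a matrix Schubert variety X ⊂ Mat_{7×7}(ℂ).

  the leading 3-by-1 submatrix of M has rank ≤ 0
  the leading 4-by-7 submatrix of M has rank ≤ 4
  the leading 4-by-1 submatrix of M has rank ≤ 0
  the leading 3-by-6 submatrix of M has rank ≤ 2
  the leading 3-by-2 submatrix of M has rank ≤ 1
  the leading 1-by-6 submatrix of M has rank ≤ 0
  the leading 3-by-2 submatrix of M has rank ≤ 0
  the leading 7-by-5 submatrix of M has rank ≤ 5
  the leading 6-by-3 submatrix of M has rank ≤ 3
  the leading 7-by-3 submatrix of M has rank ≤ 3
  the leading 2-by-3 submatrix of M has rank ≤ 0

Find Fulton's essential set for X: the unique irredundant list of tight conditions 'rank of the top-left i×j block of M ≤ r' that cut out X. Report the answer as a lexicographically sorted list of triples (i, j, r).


Computing R[i][j] = min implied NW-rank bound (n=7, 11 conditions):

  R[1]: 0  0  0  0  0  0  1
  R[2]: 0  0  0  1  1  1  2
  R[3]: 0  0  1  2  2  2  3
  R[4]: 0  1  2  3  3  3  4
  R[5]: 1  2  3  4  4  4  5
  R[6]: 1  2  3  4  5  5  6
  R[7]: 1  2  3  4  5  6  7

hence w(1..7) = (7, 4, 3, 2, 1, 5, 6).

4 SE-corners of the 12-cell Rothe diagram give Ess(w):

[(1, 6, 0), (2, 3, 0), (3, 2, 0), (4, 1, 0)]


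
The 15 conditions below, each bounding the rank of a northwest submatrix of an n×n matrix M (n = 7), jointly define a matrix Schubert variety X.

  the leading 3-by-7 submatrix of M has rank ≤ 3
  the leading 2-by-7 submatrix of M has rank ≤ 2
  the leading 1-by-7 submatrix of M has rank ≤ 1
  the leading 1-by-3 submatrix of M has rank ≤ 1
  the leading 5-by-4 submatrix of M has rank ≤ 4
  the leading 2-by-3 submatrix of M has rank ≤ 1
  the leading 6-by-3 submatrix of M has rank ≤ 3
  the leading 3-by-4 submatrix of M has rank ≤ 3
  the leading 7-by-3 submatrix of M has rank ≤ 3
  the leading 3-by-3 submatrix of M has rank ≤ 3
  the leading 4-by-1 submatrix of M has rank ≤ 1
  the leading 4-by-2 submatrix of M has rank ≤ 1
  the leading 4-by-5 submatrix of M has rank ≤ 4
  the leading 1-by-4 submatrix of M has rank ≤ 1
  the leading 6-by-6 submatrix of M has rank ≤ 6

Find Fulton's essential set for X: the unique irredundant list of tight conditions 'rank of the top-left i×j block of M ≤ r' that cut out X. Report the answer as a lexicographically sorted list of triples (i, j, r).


Propagating the 15 rank bounds to every northwest block:

  row 1: 1, 1, 1, 1, 1, 1, 1
  row 2: 1, 1, 1, 2, 2, 2, 2
  row 3: 1, 1, 2, 3, 3, 3, 3
  row 4: 1, 1, 2, 3, 4, 4, 4
  row 5: 1, 2, 3, 4, 5, 5, 5
  row 6: 1, 2, 3, 4, 5, 6, 6
  row 7: 1, 2, 3, 4, 5, 6, 7

reading off 1-entries of Δ²R: w = (1, 4, 3, 5, 2, 6, 7).

Fulton essential set (2 of the 4 Rothe cells):

[(2, 3, 1), (4, 2, 1)]


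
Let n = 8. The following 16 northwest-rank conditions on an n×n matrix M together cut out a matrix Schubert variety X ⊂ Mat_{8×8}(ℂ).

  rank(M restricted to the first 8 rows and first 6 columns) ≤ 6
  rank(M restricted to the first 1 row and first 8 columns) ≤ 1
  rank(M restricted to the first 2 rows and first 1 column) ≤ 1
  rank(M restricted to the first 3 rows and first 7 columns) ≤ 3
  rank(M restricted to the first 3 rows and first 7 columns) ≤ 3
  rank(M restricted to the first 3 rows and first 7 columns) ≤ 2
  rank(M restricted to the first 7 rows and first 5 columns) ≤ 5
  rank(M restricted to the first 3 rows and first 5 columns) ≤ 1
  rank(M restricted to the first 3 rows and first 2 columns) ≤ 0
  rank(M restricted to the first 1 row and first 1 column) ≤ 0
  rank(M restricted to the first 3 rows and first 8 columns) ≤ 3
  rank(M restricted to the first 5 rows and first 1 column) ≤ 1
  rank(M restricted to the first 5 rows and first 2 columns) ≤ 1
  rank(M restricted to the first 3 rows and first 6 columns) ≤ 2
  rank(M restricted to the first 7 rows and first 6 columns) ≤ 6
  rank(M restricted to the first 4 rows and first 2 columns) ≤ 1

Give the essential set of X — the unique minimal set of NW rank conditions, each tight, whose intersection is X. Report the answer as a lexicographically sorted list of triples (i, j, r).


Recovering R(i,j) via the rank-extension bound from the 16 conditions:

  row 1: 0  0  1  1  1  1  1  1
  row 2: 0  0  1  1  1  2  2  2
  row 3: 0  0  1  1  1  2  2  3
  row 4: 1  1  2  2  2  3  3  4
  row 5: 1  1  2  3  3  4  4  5
  row 6: 1  2  3  4  4  5  5  6
  row 7: 1  2  3  4  5  6  6  7
  row 8: 1  2  3  4  5  6  7  8

hence w(1..8) = (3, 6, 8, 1, 4, 2, 5, 7).

Rothe diagram D(w) (12 cells), 4 SE-corners (essential conditions):

[(3, 2, 0), (3, 5, 1), (3, 7, 2), (5, 2, 1)]


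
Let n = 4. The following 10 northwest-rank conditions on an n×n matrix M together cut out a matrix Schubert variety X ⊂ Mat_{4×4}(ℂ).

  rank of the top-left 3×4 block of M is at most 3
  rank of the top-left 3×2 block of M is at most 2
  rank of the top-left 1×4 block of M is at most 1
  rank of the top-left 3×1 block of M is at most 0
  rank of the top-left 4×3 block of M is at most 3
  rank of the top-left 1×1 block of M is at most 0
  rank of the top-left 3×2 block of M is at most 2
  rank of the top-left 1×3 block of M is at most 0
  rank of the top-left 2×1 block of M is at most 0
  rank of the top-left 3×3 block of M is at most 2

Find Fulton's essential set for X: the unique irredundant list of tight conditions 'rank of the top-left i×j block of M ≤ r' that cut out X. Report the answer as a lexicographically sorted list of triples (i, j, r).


Propagating the 10 rank bounds to every northwest block:

  R[1]: 0, 0, 0, 1
  R[2]: 0, 1, 1, 2
  R[3]: 0, 1, 2, 3
  R[4]: 1, 2, 3, 4

reading off 1-entries of Δ²R: w = (4, 2, 3, 1).

Rothe diagram D(w) (5 cells), 2 SE-corners (essential conditions):

[(1, 3, 0), (3, 1, 0)]


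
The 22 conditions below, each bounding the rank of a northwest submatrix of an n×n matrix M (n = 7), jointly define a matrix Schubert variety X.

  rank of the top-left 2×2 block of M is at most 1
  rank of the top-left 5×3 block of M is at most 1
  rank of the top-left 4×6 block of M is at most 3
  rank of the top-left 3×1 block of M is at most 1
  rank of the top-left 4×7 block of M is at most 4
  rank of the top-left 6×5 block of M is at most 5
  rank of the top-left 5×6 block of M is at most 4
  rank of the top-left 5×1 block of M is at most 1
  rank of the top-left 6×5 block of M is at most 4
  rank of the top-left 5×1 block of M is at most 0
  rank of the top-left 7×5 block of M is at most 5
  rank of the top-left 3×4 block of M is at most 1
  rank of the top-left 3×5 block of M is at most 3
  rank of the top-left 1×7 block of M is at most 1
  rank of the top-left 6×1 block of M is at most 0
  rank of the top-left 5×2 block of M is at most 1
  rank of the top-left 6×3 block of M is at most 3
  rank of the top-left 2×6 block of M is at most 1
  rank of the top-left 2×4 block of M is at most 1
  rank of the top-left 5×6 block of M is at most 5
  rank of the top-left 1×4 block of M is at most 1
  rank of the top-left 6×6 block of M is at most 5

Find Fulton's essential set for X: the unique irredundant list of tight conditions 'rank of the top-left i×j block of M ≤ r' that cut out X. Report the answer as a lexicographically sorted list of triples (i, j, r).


Reconstructing r_w from the 22 given conditions:

  row 1: 0 | 1 | 1 | 1 | 1 | 1 | 1
  row 2: 0 | 1 | 1 | 1 | 1 | 1 | 2
  row 3: 0 | 1 | 1 | 1 | 2 | 2 | 3
  row 4: 0 | 1 | 1 | 2 | 3 | 3 | 4
  row 5: 0 | 1 | 1 | 2 | 3 | 4 | 5
  row 6: 0 | 1 | 2 | 3 | 4 | 5 | 6
  row 7: 1 | 2 | 3 | 4 | 5 | 6 | 7

the unique w with this rank table is (2, 7, 5, 4, 6, 3, 1).

4 SE-corners of the 14-cell Rothe diagram give Ess(w):

[(2, 6, 1), (3, 4, 1), (5, 3, 1), (6, 1, 0)]


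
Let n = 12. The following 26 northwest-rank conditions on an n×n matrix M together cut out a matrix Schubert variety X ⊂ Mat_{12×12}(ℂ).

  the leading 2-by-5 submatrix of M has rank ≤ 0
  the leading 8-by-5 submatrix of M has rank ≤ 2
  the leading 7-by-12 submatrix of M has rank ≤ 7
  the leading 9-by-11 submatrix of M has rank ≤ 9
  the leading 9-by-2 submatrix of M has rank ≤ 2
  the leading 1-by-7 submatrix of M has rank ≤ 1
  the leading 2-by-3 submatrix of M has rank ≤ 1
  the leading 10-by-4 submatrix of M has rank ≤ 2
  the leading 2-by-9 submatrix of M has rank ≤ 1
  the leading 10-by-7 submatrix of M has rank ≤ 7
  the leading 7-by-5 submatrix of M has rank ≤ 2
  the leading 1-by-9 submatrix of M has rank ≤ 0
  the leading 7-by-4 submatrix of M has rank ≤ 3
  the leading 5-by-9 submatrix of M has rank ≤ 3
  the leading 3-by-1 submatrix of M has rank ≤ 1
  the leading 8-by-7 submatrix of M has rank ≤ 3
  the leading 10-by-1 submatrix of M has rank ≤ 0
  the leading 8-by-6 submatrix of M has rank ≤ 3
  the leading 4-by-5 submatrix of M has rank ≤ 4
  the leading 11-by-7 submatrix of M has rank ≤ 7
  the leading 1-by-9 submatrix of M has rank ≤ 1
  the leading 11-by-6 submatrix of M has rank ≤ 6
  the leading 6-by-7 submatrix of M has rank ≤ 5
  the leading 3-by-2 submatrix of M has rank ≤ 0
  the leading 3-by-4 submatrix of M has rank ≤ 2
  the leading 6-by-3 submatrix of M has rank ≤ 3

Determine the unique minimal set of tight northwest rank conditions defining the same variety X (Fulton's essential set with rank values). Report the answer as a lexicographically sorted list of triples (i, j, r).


Reconstructing r_w from the 26 given conditions:

  row 1: 0  0  0  0  0  0  0  0  0  1  1  1
  row 2: 0  0  0  0  0  1  1  1  1  2  2  2
  row 3: 0  0  1  1  1  2  2  2  2  3  3  3
  row 4: 0  1  2  2  2  3  3  3  3  4  4  4
  row 5: 0  1  2  2  2  3  3  3  3  4  5  5
  row 6: 0  1  2  2  2  3  3  4  4  5  6  6
  row 7: 0  1  2  2  2  3  3  4  5  6  7  7
  row 8: 0  1  2  2  2  3  3  4  5  6  7  8
  row 9: 0  1  2  2  3  4  4  5  6  7  8  9
  row 10: 0  1  2  2  3  4  5  6  7  8  9  10
  row 11: 1  2  3  3  4  5  6  7  8  9  10  11
  row 12: 1  2  3  4  5  6  7  8  9  10  11  12

second differences of R give the permutation w = (10, 6, 3, 2, 11, 8, 9, 12, 5, 7, 1, 4).

ℓ(w)=39; the 8 essential cells (i,j,r):

[(1, 9, 0), (2, 5, 0), (3, 2, 0), (5, 9, 3), (8, 5, 2), (8, 7, 3), (10, 1, 0), (10, 4, 2)]


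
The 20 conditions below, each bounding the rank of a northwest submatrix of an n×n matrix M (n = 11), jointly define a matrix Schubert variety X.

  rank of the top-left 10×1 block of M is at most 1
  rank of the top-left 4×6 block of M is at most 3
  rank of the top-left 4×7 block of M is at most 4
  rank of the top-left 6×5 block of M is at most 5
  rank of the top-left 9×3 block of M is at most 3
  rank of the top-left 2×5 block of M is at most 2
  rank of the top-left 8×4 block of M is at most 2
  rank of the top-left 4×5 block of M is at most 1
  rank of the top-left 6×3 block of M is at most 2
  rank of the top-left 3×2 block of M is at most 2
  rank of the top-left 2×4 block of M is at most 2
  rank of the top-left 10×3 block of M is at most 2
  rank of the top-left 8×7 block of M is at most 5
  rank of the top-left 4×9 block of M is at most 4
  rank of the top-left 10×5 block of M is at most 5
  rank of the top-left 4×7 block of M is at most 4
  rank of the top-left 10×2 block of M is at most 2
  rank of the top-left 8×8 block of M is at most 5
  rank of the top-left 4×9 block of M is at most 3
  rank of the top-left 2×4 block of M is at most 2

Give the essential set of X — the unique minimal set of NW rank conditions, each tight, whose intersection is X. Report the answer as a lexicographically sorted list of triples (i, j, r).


Reconstructing r_w from the 20 given conditions:

  1 1 1 1 1 1 1 1 1 1 1
  1 1 1 1 1 2 2 2 2 2 2
  1 1 1 1 1 2 3 3 3 3 3
  1 1 1 1 1 2 3 3 3 4 4
  1 2 2 2 2 3 4 4 4 5 5
  1 2 2 2 3 4 5 5 5 6 6
  1 2 2 2 3 4 5 5 6 7 7
  1 2 2 2 3 4 5 5 6 7 8
  1 2 2 3 4 5 6 6 7 8 9
  1 2 2 3 4 5 6 7 8 9 10
  1 2 3 4 5 6 7 8 9 10 11

reading off 1-entries of Δ²R: w = (1, 6, 7, 10, 2, 5, 9, 11, 4, 8, 3).

Rothe diagram D(w) (24 cells), 5 SE-corners (essential conditions):

[(4, 5, 1), (4, 9, 3), (8, 4, 2), (8, 8, 5), (10, 3, 2)]


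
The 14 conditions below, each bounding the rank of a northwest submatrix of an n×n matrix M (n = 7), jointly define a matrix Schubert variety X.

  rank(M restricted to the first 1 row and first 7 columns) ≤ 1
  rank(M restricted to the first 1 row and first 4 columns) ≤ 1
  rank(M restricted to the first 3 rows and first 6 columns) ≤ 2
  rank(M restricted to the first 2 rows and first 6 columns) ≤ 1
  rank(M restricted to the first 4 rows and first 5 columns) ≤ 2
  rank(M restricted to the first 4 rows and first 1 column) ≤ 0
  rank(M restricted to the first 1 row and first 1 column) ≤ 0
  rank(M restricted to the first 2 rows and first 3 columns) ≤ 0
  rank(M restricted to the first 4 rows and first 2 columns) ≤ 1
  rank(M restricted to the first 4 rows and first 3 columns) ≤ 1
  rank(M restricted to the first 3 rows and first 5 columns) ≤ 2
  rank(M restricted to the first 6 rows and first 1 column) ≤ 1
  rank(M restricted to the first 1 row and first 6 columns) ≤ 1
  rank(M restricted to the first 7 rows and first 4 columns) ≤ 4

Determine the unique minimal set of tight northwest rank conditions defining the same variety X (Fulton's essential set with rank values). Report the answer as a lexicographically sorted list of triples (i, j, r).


The tightest implied rank at each (i,j), from the 14 conditions:

  row 1: 0  0  0  1  1  1  1
  row 2: 0  0  0  1  1  1  2
  row 3: 0  1  1  2  2  2  3
  row 4: 0  1  1  2  2  3  4
  row 5: 1  2  2  3  3  4  5
  row 6: 1  2  3  4  4  5  6
  row 7: 1  2  3  4  5  6  7

so w = (4, 7, 2, 6, 1, 3, 5).

5 SE-corners of the 12-cell Rothe diagram give Ess(w):

[(2, 3, 0), (2, 6, 1), (4, 1, 0), (4, 3, 1), (4, 5, 2)]


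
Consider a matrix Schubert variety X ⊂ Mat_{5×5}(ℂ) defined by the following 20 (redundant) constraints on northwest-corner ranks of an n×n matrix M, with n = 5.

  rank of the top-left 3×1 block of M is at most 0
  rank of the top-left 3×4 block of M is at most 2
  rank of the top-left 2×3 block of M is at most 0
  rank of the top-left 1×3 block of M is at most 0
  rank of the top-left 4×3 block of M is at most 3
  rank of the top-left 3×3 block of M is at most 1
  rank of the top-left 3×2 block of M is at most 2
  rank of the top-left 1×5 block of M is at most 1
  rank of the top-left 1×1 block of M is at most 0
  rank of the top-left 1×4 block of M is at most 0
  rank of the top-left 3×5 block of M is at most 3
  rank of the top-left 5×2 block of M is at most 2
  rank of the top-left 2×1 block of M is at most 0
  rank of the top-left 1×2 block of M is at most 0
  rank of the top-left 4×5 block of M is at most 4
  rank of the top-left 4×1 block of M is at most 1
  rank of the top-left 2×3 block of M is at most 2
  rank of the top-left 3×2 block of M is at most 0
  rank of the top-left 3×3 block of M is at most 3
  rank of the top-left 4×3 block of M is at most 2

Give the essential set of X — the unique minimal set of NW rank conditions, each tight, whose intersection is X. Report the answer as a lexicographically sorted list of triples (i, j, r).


Recovering R(i,j) via the rank-extension bound from the 20 conditions:

  0 | 0 | 0 | 0 | 1
  0 | 0 | 0 | 1 | 2
  0 | 0 | 1 | 2 | 3
  1 | 1 | 2 | 3 | 4
  1 | 2 | 3 | 4 | 5

hence w(1..5) = (5, 4, 3, 1, 2).

3 SE-corners of the 9-cell Rothe diagram give Ess(w):

[(1, 4, 0), (2, 3, 0), (3, 2, 0)]


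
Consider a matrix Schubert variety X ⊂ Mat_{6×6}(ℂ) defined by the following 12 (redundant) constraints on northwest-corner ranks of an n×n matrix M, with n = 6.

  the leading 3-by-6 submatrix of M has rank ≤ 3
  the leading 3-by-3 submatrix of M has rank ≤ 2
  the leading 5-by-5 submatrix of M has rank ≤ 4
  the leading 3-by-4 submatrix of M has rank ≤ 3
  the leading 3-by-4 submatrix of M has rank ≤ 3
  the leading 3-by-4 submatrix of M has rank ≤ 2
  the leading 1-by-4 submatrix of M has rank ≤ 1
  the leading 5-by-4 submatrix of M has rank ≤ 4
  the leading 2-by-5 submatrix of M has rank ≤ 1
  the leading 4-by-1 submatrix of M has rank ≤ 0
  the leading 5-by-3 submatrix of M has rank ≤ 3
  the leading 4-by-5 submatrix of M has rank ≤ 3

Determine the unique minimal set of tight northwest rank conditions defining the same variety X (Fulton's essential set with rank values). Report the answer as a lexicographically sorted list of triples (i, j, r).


Rank table r_w(6×6) implied by the 12 constraints:

  0 1 1 1 1 1
  0 1 1 1 1 2
  0 1 2 2 2 3
  0 1 2 3 3 4
  1 2 3 4 4 5
  1 2 3 4 5 6

second differences of R give the permutation w = (2, 6, 3, 4, 1, 5).

|D(w)|=7, |Ess(w)|=2:

[(2, 5, 1), (4, 1, 0)]


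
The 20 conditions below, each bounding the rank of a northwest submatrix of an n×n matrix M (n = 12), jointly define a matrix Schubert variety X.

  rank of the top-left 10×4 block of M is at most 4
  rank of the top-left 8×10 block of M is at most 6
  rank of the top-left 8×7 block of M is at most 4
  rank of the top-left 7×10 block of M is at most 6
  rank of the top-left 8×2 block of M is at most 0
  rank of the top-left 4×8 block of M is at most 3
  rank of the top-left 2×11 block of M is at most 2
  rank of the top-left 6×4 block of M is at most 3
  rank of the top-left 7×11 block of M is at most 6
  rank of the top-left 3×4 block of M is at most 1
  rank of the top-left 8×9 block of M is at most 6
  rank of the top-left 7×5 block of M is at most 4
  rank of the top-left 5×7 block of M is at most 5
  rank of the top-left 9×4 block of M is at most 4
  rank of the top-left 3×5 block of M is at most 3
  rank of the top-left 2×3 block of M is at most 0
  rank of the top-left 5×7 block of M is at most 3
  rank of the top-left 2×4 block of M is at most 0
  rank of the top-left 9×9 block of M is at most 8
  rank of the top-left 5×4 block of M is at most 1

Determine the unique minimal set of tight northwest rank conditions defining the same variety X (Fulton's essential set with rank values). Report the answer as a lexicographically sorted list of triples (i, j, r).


Reconstructing r_w from the 20 given conditions:

  i=1: 0 0 0 0 1 1 1 1 1 1 1 1
  i=2: 0 0 0 0 1 2 2 2 2 2 2 2
  i=3: 0 0 1 1 2 3 3 3 3 3 3 3
  i=4: 0 0 1 1 2 3 3 3 4 4 4 4
  i=5: 0 0 1 1 2 3 3 4 5 5 5 5
  i=6: 0 0 1 2 3 4 4 5 6 6 6 6
  i=7: 0 0 1 2 3 4 4 5 6 6 6 7
  i=8: 0 0 1 2 3 4 4 5 6 6 7 8
  i=9: 1 1 2 3 4 5 5 6 7 7 8 9
  i=10: 1 2 3 4 5 6 6 7 8 8 9 10
  i=11: 1 2 3 4 5 6 7 8 9 9 10 11
  i=12: 1 2 3 4 5 6 7 8 9 10 11 12

second differences of R give the permutation w = (5, 6, 3, 9, 8, 4, 12, 11, 1, 2, 7, 10).

ℓ(w)=30; the 8 essential cells (i,j,r):

[(2, 4, 0), (4, 8, 3), (5, 4, 1), (5, 7, 3), (7, 11, 6), (8, 2, 0), (8, 7, 4), (8, 10, 6)]


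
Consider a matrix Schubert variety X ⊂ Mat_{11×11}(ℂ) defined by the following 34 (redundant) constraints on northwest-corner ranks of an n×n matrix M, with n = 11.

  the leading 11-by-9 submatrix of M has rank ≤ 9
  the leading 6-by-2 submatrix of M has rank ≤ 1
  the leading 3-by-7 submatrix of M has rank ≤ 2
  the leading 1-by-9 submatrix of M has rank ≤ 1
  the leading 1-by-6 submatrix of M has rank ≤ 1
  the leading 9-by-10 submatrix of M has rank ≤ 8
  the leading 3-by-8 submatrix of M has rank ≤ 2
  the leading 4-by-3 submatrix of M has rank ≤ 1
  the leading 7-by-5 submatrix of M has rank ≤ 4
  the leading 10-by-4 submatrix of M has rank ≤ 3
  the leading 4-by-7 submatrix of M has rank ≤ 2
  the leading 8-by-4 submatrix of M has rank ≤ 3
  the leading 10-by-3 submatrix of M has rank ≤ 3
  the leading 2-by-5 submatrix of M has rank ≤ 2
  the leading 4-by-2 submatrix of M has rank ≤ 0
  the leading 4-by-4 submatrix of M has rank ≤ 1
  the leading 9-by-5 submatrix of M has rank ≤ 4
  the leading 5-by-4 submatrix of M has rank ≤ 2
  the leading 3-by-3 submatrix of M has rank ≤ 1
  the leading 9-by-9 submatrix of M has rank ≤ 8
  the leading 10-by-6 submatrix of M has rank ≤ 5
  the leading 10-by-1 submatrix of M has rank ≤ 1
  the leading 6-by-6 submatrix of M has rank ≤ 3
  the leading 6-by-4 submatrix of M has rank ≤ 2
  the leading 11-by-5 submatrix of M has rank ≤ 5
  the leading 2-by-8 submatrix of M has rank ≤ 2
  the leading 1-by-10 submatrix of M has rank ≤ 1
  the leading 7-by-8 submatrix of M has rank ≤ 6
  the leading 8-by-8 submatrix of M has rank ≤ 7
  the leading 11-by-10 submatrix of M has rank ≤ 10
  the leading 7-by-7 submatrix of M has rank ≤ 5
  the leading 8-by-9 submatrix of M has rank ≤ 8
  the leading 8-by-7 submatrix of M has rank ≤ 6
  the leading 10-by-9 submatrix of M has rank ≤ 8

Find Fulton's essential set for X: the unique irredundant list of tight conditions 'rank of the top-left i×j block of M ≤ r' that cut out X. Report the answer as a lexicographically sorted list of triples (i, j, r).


Rank table r_w(11×11) implied by the 34 constraints:

  R[1]: 0  0  1  1  1  1  1  1  1  1  1
  R[2]: 0  0  1  1  2  2  2  2  2  2  2
  R[3]: 0  0  1  1  2  2  2  2  3  3  3
  R[4]: 0  0  1  1  2  2  2  3  4  4  4
  R[5]: 1  1  2  2  3  3  3  4  5  5  5
  R[6]: 1  1  2  2  3  3  4  5  6  6  6
  R[7]: 1  2  3  3  4  4  5  6  7  7  7
  R[8]: 1  2  3  3  4  5  6  7  8  8  8
  R[9]: 1  2  3  3  4  5  6  7  8  8  9
  R[10]: 1  2  3  3  4  5  6  7  8  9  10
  R[11]: 1  2  3  4  5  6  7  8  9  10  11

so w = (3, 5, 9, 8, 1, 7, 2, 6, 11, 10, 4).

Rothe diagram D(w) (23 cells), 9 SE-corners (essential conditions):

[(3, 8, 2), (4, 2, 0), (4, 4, 1), (4, 7, 2), (6, 2, 1), (6, 4, 2), (6, 6, 3), (9, 10, 8), (10, 4, 3)]


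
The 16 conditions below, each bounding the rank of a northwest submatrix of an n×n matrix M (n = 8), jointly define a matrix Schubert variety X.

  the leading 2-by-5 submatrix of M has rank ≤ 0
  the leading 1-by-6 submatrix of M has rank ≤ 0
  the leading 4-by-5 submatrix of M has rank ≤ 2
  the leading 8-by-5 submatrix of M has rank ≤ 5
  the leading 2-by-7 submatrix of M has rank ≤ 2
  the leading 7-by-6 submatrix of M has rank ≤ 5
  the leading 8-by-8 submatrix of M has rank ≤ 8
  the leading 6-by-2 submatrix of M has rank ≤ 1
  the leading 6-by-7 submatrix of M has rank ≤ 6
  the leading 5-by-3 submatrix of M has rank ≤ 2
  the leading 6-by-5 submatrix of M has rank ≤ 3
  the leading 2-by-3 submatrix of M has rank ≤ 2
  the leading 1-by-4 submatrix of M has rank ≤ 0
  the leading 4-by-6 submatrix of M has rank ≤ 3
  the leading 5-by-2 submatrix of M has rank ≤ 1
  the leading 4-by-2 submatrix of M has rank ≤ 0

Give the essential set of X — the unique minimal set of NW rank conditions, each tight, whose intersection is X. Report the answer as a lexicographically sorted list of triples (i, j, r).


Recovering R(i,j) via the rank-extension bound from the 16 conditions:

  row 1: 0 0 0 0 0 0 1 1
  row 2: 0 0 0 0 0 1 2 2
  row 3: 0 0 1 1 1 2 3 3
  row 4: 0 0 1 2 2 3 4 4
  row 5: 1 1 2 3 3 4 5 5
  row 6: 1 1 2 3 3 4 5 6
  row 7: 1 2 3 4 4 5 6 7
  row 8: 1 2 3 4 5 6 7 8

reading off 1-entries of Δ²R: w = (7, 6, 3, 4, 1, 8, 2, 5).

D(w) has 17 cells with 5 SE-corners; essential set:

[(1, 6, 0), (2, 5, 0), (4, 2, 0), (6, 2, 1), (6, 5, 3)]


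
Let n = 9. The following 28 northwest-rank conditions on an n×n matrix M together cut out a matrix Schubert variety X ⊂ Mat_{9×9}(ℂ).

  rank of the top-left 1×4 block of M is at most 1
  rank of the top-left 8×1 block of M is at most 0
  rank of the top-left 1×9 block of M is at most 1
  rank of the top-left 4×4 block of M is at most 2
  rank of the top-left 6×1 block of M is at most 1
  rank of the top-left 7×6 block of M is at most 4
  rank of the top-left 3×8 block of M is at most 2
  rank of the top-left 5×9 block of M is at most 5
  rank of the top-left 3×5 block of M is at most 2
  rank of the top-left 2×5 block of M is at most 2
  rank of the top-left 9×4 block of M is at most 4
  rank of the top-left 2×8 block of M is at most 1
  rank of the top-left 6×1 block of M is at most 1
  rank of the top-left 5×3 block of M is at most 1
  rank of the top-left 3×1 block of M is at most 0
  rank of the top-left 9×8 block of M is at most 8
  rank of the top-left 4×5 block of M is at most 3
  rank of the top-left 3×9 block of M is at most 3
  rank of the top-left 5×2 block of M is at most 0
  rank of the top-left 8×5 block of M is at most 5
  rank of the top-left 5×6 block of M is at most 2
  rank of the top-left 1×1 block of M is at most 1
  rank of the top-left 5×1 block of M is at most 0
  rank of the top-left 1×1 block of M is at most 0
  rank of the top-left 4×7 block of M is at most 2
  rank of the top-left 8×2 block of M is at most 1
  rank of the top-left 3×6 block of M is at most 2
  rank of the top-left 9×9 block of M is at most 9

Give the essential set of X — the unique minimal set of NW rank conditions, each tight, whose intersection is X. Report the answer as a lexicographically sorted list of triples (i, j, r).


Computing R[i][j] = min implied NW-rank bound (n=9, 28 conditions):

  i=1: 0  0  1  1  1  1  1  1  1
  i=2: 0  0  1  1  1  1  1  1  2
  i=3: 0  0  1  2  2  2  2  2  3
  i=4: 0  0  1  2  2  2  2  3  4
  i=5: 0  0  1  2  2  2  3  4  5
  i=6: 0  1  2  3  3  3  4  5  6
  i=7: 0  1  2  3  4  4  5  6  7
  i=8: 0  1  2  3  4  5  6  7  8
  i=9: 1  2  3  4  5  6  7  8  9

second differences of R give the permutation w = (3, 9, 4, 8, 7, 2, 5, 6, 1).

|D(w)|=23, |Ess(w)|=5:

[(2, 8, 1), (4, 7, 2), (5, 2, 0), (5, 6, 2), (8, 1, 0)]


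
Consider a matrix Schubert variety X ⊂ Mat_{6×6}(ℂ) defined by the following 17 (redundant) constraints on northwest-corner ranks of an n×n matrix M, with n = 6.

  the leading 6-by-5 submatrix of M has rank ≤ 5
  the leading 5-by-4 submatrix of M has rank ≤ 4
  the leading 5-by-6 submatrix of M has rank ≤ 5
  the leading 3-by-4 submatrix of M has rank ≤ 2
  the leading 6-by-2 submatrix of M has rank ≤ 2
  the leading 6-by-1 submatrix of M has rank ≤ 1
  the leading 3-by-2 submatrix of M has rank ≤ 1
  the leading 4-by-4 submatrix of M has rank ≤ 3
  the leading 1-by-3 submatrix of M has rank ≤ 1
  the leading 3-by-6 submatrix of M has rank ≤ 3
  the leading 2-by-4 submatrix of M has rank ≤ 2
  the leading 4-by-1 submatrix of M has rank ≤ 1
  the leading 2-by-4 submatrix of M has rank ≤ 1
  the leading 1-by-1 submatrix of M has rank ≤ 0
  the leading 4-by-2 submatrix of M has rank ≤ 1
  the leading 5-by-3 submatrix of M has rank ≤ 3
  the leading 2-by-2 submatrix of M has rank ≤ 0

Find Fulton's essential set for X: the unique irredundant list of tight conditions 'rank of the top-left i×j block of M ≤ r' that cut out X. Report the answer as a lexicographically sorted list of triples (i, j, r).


Computing R[i][j] = min implied NW-rank bound (n=6, 17 conditions):

  R[1]: 0 | 0 | 1 | 1 | 1 | 1
  R[2]: 0 | 0 | 1 | 1 | 2 | 2
  R[3]: 1 | 1 | 2 | 2 | 3 | 3
  R[4]: 1 | 1 | 2 | 3 | 4 | 4
  R[5]: 1 | 2 | 3 | 4 | 5 | 5
  R[6]: 1 | 2 | 3 | 4 | 5 | 6

the unique w with this rank table is (3, 5, 1, 4, 2, 6).

D(w) has 6 cells with 3 SE-corners; essential set:

[(2, 2, 0), (2, 4, 1), (4, 2, 1)]


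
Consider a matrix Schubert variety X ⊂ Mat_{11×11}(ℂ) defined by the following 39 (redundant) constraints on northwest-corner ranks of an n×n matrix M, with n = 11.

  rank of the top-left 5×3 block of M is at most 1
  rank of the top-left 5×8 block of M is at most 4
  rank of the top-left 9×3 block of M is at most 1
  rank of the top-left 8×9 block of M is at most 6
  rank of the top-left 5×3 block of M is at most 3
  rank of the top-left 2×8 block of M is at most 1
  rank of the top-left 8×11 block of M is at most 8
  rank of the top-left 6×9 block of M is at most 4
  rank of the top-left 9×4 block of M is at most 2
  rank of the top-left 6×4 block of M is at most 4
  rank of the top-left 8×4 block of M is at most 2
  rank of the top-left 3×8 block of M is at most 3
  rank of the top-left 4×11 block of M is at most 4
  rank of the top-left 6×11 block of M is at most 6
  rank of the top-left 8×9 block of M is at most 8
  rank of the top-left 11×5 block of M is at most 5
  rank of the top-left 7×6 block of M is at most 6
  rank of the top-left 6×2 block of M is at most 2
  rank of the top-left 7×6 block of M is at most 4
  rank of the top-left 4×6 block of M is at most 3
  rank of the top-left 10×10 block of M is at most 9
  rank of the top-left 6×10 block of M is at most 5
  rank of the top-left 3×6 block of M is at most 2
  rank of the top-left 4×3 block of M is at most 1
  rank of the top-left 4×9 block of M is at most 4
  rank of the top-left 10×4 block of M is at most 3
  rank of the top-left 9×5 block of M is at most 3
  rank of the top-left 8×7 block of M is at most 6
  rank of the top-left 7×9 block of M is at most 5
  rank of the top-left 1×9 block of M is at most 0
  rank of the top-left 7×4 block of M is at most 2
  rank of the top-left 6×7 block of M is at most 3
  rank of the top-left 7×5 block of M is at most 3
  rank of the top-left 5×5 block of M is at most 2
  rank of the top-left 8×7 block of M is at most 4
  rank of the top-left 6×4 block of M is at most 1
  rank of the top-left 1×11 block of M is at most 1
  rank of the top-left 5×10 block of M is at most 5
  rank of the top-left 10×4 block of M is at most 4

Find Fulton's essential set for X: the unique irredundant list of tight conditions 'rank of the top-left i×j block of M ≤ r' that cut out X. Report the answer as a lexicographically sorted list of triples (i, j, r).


Computing R[i][j] = min implied NW-rank bound (n=11, 39 conditions):

  row 1: 0 0 0 0 0 0 0 0 0 1 1
  row 2: 1 1 1 1 1 1 1 1 1 2 2
  row 3: 1 1 1 1 2 2 2 2 2 3 3
  row 4: 1 1 1 1 2 3 3 3 3 4 4
  row 5: 1 1 1 1 2 3 3 4 4 5 5
  row 6: 1 1 1 1 2 3 3 4 4 5 6
  row 7: 1 1 1 2 3 4 4 5 5 6 7
  row 8: 1 1 1 2 3 4 4 5 6 7 8
  row 9: 1 1 1 2 3 4 5 6 7 8 9
  row 10: 1 2 2 3 4 5 6 7 8 9 10
  row 11: 1 2 3 4 5 6 7 8 9 10 11

so w = (10, 1, 5, 6, 8, 11, 4, 9, 7, 2, 3).

ℓ(w)=31; the 6 essential cells (i,j,r):

[(1, 9, 0), (6, 4, 1), (6, 7, 3), (6, 9, 4), (8, 7, 4), (9, 3, 1)]


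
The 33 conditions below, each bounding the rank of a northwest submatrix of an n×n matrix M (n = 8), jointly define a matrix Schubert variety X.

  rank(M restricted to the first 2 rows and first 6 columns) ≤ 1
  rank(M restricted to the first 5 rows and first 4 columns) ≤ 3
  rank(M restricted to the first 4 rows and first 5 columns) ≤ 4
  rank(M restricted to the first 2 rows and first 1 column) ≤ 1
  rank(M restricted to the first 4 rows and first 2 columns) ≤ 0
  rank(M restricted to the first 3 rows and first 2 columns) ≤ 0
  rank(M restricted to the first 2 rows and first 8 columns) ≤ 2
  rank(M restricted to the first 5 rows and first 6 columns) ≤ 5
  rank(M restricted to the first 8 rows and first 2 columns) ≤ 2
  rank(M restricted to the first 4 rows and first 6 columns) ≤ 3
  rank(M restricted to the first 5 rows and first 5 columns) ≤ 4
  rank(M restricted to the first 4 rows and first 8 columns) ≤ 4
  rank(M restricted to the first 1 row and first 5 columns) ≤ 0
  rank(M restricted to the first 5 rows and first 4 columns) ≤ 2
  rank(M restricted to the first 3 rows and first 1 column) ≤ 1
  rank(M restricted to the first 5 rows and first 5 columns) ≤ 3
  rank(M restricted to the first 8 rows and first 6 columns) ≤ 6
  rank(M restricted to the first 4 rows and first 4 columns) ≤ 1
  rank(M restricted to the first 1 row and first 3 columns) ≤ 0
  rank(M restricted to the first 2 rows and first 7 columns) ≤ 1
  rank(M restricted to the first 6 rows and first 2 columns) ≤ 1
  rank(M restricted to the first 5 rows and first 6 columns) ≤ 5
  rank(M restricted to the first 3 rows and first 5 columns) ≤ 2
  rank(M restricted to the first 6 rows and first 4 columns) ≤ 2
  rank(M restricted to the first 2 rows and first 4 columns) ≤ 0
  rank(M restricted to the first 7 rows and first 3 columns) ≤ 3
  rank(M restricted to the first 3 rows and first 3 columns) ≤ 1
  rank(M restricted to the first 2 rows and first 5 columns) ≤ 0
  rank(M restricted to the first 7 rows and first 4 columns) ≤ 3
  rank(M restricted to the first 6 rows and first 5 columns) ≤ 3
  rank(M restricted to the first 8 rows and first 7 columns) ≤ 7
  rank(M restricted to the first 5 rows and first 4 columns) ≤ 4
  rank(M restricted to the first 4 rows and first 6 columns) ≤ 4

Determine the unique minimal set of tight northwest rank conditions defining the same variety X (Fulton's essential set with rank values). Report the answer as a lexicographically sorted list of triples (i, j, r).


Reconstructing r_w from the 33 given conditions:

  row 1: 0, 0, 0, 0, 0, 1, 1, 1
  row 2: 0, 0, 0, 0, 0, 1, 1, 2
  row 3: 0, 0, 1, 1, 1, 2, 2, 3
  row 4: 0, 0, 1, 1, 2, 3, 3, 4
  row 5: 1, 1, 2, 2, 3, 4, 4, 5
  row 6: 1, 1, 2, 2, 3, 4, 5, 6
  row 7: 1, 2, 3, 3, 4, 5, 6, 7
  row 8: 1, 2, 3, 4, 5, 6, 7, 8

hence w(1..8) = (6, 8, 3, 5, 1, 7, 2, 4).

Rothe diagram D(w) (18 cells), 6 SE-corners (essential conditions):

[(2, 5, 0), (2, 7, 1), (4, 2, 0), (4, 4, 1), (6, 2, 1), (6, 4, 2)]


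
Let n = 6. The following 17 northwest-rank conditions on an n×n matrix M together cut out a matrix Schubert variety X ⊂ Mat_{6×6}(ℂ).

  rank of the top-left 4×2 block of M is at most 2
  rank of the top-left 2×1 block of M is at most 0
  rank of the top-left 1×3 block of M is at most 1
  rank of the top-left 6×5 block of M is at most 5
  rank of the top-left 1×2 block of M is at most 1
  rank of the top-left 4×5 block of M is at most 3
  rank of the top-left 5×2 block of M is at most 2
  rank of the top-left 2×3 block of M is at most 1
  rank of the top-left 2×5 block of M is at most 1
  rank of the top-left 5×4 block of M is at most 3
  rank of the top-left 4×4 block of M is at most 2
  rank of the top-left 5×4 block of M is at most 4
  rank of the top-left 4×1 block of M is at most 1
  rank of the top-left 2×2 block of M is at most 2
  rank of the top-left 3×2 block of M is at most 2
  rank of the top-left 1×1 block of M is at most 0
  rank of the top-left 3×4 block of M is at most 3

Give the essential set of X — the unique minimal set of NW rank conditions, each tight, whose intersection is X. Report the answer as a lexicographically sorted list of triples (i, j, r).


Recovering R(i,j) via the rank-extension bound from the 17 conditions:

  R[1]: 0 | 1 | 1 | 1 | 1 | 1
  R[2]: 0 | 1 | 1 | 1 | 1 | 2
  R[3]: 1 | 2 | 2 | 2 | 2 | 3
  R[4]: 1 | 2 | 2 | 2 | 3 | 4
  R[5]: 1 | 2 | 3 | 3 | 4 | 5
  R[6]: 1 | 2 | 3 | 4 | 5 | 6

hence w(1..6) = (2, 6, 1, 5, 3, 4).

Rothe diagram D(w) (7 cells), 3 SE-corners (essential conditions):

[(2, 1, 0), (2, 5, 1), (4, 4, 2)]


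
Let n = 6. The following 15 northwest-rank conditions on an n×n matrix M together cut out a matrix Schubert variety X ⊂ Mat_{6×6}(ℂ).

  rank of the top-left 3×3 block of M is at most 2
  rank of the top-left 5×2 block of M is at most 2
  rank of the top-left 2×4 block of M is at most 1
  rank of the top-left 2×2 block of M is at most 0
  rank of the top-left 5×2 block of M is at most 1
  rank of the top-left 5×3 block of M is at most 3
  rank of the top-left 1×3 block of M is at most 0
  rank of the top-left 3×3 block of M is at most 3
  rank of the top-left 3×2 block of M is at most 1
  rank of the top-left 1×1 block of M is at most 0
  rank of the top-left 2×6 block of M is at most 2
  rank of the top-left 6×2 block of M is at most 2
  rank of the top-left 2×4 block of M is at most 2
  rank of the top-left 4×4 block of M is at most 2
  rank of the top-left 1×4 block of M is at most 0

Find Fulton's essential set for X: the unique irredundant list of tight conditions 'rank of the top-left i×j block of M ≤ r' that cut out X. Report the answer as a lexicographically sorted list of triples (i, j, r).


Propagating the 15 rank bounds to every northwest block:

  0, 0, 0, 0, 1, 1
  0, 0, 1, 1, 2, 2
  1, 1, 2, 2, 3, 3
  1, 1, 2, 2, 3, 4
  1, 1, 2, 3, 4, 5
  1, 2, 3, 4, 5, 6

the unique w with this rank table is (5, 3, 1, 6, 4, 2).

ℓ(w)=9; the 4 essential cells (i,j,r):

[(1, 4, 0), (2, 2, 0), (4, 4, 2), (5, 2, 1)]


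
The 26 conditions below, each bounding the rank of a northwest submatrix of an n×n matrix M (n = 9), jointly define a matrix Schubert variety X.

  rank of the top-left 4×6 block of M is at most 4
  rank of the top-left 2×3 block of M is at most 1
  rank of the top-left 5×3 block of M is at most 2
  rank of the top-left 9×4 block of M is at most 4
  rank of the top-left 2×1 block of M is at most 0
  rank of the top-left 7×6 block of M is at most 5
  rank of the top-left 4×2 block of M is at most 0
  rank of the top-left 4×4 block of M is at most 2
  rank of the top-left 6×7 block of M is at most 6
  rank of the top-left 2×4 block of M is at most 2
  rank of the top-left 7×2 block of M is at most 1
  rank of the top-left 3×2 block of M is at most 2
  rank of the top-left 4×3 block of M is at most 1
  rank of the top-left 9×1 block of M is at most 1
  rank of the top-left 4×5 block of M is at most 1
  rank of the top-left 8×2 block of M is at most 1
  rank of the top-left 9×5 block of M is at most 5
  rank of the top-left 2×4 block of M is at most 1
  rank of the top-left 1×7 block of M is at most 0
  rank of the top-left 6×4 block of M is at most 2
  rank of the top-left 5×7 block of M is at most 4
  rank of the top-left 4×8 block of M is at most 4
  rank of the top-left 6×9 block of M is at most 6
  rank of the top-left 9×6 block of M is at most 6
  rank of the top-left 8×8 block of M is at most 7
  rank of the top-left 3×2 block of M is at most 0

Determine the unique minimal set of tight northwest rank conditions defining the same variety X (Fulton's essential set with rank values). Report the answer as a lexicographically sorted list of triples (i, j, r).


Rank table r_w(9×9) implied by the 26 constraints:

  R[1]: 0  0  0  0  0  0  0  1  1
  R[2]: 0  0  1  1  1  1  1  2  2
  R[3]: 0  0  1  1  1  2  2  3  3
  R[4]: 0  0  1  1  1  2  3  4  4
  R[5]: 1  1  2  2  2  3  4  5  5
  R[6]: 1  1  2  2  3  4  5  6  6
  R[7]: 1  1  2  3  4  5  6  7  7
  R[8]: 1  1  2  3  4  5  6  7  8
  R[9]: 1  2  3  4  5  6  7  8  9

the unique w with this rank table is (8, 3, 6, 7, 1, 5, 4, 9, 2).

5 SE-corners of the 21-cell Rothe diagram give Ess(w):

[(1, 7, 0), (4, 2, 0), (4, 5, 1), (6, 4, 2), (8, 2, 1)]
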